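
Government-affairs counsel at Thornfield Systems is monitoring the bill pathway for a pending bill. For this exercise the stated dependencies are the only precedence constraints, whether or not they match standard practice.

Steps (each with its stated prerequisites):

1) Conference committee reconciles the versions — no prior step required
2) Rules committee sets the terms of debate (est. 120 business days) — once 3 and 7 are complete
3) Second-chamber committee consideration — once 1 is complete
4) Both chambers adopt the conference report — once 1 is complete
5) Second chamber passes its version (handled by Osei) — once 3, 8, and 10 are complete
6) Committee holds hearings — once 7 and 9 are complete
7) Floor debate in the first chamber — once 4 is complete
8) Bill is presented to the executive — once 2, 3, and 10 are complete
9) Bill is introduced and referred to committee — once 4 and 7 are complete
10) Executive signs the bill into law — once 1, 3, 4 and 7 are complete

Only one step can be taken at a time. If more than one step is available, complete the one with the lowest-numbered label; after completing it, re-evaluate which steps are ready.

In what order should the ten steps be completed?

Only 1 has no prerequisites, so it is first.
Now 3 and 4 have their prerequisites met. 3 has the earlier label, so 3 next.
4 needed 1, now all done → 4.
7 needed 4, now all done → 7.
2, 9 and 10 are all available; 2 has the earlier label → 2.
Ready: 9 and 10. 9 has the earlier label → 9.
6 and 10 are both available; 6 has the earlier label → 6.
That leaves 10 as the only ready step → 10.
8 needed 2, 3 and 10, now all done → 8.
Next only 5 has its prerequisites met → 5.

1 → 3 → 4 → 7 → 2 → 9 → 6 → 10 → 8 → 5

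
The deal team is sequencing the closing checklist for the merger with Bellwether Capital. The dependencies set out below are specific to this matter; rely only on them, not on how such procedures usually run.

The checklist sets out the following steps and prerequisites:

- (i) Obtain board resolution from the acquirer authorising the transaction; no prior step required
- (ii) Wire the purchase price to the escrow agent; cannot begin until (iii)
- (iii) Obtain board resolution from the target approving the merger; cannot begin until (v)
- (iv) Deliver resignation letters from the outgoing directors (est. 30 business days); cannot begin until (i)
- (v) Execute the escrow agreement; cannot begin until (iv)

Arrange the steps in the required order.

(i) has no prerequisites → (i) first.
Next only (iv) has its prerequisites met → (iv).
(v) needed (iv), now all done → (v).
That leaves (iii) as the only ready step → (iii).
Next only (ii) has its prerequisites met → (ii).

(i) → (iv) → (v) → (iii) → (ii)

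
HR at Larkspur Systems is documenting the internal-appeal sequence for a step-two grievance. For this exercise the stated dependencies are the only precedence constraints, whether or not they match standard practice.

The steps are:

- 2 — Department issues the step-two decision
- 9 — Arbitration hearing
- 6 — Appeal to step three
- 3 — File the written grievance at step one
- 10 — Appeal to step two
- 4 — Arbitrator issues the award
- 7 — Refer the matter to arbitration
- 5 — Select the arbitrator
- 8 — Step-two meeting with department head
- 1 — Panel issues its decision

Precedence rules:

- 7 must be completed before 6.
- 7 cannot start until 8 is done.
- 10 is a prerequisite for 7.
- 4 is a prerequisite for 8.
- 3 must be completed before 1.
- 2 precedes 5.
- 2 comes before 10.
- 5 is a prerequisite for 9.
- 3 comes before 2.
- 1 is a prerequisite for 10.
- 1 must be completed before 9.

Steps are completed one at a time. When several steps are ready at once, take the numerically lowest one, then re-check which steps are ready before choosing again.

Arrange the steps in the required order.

3 1 2 4 5 8 9 10 7 6

Nothing is required for 3 and 4. 3 has the earlier label → 3 first.
1 and 2 now also ready, so the ready set is {1, 2, 4}; 1 has the earlier label → 1.
2 and 4 are both available; 2 has the earlier label → 2.
5 and 10 now also ready, so the ready set is {4, 5, 10}; 4 has the earlier label → 4.
Ready: 5, 8 and 10. 5 has the earlier label → 5.
8, 9 and 10 are all available; 8 has the earlier label → 8.
Now 9 and 10 have their prerequisites met. 9 has the earlier label, so 9 next.
Next only 10 has its prerequisites met → 10.
Next only 7 has its prerequisites met → 7.
6 is the only step now ready → 6.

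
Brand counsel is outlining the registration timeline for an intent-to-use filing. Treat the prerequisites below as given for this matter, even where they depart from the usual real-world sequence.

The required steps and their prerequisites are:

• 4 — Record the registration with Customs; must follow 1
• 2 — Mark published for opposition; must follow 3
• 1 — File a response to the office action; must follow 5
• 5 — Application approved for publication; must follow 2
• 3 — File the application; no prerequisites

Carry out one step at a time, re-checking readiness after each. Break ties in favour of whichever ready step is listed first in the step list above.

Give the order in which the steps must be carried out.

3, 2, 5, 1, 4

3 has no prerequisites → 3 first.
2 needed 3, now all done → 2.
That leaves 5 as the only ready step → 5.
That leaves 1 as the only ready step → 1.
Next only 4 has its prerequisites met → 4.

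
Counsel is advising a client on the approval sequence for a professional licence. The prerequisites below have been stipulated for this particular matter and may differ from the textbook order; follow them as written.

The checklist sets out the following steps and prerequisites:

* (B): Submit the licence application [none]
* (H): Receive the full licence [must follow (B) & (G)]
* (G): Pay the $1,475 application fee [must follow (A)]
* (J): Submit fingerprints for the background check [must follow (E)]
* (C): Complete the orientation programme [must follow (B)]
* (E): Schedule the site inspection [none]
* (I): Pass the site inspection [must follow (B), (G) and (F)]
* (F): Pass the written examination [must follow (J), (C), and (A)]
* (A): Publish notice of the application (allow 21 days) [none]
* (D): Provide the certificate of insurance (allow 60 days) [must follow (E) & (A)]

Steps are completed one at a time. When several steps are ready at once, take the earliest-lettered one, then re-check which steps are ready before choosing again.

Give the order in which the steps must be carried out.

(A) (B) (C) (E) (D) (G) (H) (J) (F) (I)

(A), (B) and (E) have no prerequisites; (A) has the earlier label, so (A) is first.
(G) now also ready, so the ready set is {(B), (E), (G)}; (B) has the earlier label → (B).
Ready: (C), (E) and (G). (C) has the earlier label → (C).
Now (E) and (G) have their prerequisites met. (E) has the earlier label, so (E) next.
Ready: (D), (G) and (J). (D) has the earlier label → (D).
Ready: (G) and (J). (G) has the earlier label → (G).
(H) now also ready, so the ready set is {(H), (J)}; (H) has the earlier label → (H).
(J) needed (E), now all done → (J).
(F) needed (A), (C) and (J), now all done → (F).
That leaves (I) as the only ready step → (I).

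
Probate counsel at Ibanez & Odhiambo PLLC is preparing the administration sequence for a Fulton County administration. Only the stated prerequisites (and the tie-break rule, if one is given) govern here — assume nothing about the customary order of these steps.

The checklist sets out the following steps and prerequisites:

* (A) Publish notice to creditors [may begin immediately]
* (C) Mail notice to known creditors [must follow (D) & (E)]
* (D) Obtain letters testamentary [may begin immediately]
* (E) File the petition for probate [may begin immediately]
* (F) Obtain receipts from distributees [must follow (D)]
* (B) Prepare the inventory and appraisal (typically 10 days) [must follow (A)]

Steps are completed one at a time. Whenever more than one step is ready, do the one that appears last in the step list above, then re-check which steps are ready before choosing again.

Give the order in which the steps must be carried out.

(E), (D) and (A) have no prerequisites; (E) is listed later, so (E) is first.
Now (D) and (A) have their prerequisites met. (D) is listed later, so (D) next.
(F) and (C) now also ready, so the ready set is {(F), (C), (A)}; (F) is listed later → (F).
(C) and (A) are both available; (C) is listed later → (C).
(A) is the only step now ready → (A).
(B) needed (A), now all done → (B).

(E) (D) (F) (C) (A) (B)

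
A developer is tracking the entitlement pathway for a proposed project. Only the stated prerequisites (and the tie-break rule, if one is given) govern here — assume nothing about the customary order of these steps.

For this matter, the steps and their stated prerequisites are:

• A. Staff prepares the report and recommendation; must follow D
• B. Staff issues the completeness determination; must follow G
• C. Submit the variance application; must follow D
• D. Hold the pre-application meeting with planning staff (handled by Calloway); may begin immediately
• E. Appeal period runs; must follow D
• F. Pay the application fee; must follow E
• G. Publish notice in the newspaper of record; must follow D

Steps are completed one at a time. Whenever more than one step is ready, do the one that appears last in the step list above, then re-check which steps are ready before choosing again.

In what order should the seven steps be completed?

D is the only step with nothing outstanding, so it goes first.
G, E, C and A are all available; G is listed later → G.
B now also ready, so the ready set is {E, C, B, A}; E is listed later → E.
F now also ready, so the ready set is {F, C, B, A}; F is listed later → F.
C, B and A are all available; C is listed later → C.
Ready: B and A. B is listed later → B.
Next only A has its prerequisites met → A.

D → G → E → F → C → B → A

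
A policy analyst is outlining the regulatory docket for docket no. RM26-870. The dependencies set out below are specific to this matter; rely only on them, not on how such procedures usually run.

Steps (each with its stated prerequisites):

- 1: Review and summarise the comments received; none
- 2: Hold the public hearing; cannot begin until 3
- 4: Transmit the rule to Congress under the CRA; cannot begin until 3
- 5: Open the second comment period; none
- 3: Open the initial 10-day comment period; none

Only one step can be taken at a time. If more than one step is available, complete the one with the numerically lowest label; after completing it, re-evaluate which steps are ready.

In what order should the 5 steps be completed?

1, 3 and 5 have no prerequisites; 1 has the earlier label, so 1 is first.
Ready: 3 and 5. 3 has the earlier label → 3.
Now 2, 4 and 5 have their prerequisites met. 2 has the earlier label, so 2 next.
Ready: 4 and 5. 4 has the earlier label → 4.
That leaves 5 as the only ready step → 5.

1, 3, 2, 4, 5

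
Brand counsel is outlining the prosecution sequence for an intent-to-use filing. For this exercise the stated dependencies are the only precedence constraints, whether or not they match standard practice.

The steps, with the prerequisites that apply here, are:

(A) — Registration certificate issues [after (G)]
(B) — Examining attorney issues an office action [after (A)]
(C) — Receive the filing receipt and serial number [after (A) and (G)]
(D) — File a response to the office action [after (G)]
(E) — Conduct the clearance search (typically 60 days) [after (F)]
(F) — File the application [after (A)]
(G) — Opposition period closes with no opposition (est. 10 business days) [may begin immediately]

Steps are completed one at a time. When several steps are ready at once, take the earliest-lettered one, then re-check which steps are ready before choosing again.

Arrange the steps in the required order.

(G) (A) (B) (C) (D) (F) (E)

Only (G) has no prerequisites, so it is first.
Ready: (A) and (D). (A) has the earlier label → (A).
(B), (C) and (F) now also ready, so the ready set is {(B), (C), (D), (F)}; (B) has the earlier label → (B).
(C), (D) and (F) are all available; (C) has the earlier label → (C).
(D) and (F) are both available; (D) has the earlier label → (D).
(F) needed (A), now all done → (F).
Next only (E) has its prerequisites met → (E).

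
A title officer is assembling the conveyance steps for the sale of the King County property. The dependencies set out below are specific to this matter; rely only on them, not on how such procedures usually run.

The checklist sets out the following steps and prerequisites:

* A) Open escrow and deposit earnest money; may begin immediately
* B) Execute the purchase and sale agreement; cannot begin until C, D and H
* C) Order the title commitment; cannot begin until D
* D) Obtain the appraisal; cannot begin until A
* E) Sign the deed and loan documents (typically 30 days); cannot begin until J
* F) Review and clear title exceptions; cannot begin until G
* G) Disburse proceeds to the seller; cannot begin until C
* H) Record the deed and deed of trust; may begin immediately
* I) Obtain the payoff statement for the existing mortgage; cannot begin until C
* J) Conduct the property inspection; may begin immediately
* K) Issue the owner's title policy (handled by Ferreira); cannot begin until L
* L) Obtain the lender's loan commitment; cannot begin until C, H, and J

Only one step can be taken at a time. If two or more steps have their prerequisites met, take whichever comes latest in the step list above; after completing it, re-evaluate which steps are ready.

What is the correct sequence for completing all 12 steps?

J, H, E, A, D, C, L, K, I, G, F, B

Nothing is required for J, H and A. J is listed later → J first.
Ready: H, E and A. H is listed later → H.
E and A are both available; E is listed later → E.
A is the only step now ready → A.
D needed A, now all done → D.
C needed D, now all done → C.
L, I, G and B are all available; L is listed later → L.
K now also ready, so the ready set is {K, I, G, B}; K is listed later → K.
I, G and B are all available; I is listed later → I.
Ready: G and B. G is listed later → G.
Now F and B have their prerequisites met. F is listed later, so F next.
B needed H, D and C, now all done → B.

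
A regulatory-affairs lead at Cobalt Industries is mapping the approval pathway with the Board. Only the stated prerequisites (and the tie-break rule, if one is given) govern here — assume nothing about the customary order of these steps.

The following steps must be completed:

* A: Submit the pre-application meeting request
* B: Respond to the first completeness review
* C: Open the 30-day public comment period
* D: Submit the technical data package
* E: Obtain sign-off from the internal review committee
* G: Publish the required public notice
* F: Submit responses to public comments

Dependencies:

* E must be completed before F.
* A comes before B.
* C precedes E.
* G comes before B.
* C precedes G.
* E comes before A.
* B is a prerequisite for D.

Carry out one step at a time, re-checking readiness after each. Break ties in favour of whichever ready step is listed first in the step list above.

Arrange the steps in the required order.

C, E, A, G, B, D, F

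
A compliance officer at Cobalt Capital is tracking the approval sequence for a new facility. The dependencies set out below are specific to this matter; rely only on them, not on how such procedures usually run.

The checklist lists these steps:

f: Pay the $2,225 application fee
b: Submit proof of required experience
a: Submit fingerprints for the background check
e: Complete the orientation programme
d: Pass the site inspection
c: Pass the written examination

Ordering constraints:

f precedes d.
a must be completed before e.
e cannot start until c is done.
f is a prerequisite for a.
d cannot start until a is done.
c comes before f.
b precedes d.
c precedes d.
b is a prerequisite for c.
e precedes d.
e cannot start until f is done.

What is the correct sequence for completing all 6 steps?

b → c → f → a → e → d

b is the only step with nothing outstanding, so it goes first.
Next only c has its prerequisites met → c.
f needed c, now all done → f.
a is the only step now ready → a.
e is the only step now ready → e.
d needed f, b, a, e and c, now all done → d.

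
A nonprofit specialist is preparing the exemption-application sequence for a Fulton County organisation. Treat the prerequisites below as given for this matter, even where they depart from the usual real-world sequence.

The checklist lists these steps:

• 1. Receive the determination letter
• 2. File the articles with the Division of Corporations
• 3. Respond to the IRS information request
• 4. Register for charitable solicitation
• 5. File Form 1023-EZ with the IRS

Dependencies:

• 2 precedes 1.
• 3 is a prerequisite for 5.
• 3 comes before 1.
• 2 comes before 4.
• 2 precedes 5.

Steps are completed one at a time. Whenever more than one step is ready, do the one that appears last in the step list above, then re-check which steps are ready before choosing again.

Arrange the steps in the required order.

Nothing is required for 3 and 2. 3 is listed later → 3 first.
Next only 2 has its prerequisites met → 2.
5, 4 and 1 are all available; 5 is listed later → 5.
Ready: 4 and 1. 4 is listed later → 4.
1 is the only step now ready → 1.

3 → 2 → 5 → 4 → 1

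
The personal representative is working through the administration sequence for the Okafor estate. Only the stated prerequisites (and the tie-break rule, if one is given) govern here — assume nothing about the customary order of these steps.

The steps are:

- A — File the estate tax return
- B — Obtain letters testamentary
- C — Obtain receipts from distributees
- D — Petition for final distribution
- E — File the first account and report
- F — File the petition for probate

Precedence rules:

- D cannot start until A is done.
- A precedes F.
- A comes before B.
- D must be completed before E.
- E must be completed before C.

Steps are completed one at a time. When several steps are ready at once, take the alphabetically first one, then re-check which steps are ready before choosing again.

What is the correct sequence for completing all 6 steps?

Only A has no prerequisites, so it is first.
Ready: B, D and F. B has the earlier label → B.
Now D and F have their prerequisites met. D has the earlier label, so D next.
E now also ready, so the ready set is {E, F}; E has the earlier label → E.
Now C and F have their prerequisites met. C has the earlier label, so C next.
F needed A, now all done → F.

A B D E C F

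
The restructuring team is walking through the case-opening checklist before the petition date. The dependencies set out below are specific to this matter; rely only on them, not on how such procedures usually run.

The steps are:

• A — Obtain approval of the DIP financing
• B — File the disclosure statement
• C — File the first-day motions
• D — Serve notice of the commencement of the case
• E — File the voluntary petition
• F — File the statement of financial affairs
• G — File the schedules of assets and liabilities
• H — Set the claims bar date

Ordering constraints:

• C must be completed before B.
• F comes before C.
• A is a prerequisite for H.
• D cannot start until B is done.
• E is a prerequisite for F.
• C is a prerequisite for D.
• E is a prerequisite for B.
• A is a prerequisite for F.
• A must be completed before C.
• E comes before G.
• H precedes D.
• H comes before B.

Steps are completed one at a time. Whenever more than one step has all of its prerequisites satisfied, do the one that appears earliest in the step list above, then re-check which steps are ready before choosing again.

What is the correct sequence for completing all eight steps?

A, E, F, C, G, H, B, D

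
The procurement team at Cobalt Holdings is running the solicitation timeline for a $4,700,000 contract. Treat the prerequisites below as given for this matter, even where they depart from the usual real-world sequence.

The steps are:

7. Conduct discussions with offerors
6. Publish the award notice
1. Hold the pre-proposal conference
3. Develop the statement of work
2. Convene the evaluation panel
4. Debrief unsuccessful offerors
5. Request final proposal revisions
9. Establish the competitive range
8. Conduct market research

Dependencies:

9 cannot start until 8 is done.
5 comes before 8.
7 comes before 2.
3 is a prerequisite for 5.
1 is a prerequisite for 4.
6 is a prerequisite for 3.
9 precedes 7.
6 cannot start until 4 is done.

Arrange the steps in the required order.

1 4 6 3 5 8 9 7 2

1 has no prerequisites → 1 first.
Next only 4 has its prerequisites met → 4.
6 needed 4, now all done → 6.
3 needed 6, now all done → 3.
5 is the only step now ready → 5.
Next only 8 has its prerequisites met → 8.
9 needed 8, now all done → 9.
Next only 7 has its prerequisites met → 7.
2 needed 7, now all done → 2.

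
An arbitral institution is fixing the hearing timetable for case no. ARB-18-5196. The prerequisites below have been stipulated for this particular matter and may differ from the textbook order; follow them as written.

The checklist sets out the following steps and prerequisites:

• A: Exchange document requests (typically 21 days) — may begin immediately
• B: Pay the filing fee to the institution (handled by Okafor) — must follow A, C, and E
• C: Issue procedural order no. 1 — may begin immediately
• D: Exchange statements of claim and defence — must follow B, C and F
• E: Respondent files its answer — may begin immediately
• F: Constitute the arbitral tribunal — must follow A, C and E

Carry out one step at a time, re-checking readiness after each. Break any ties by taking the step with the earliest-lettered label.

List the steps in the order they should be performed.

A, C, E, B, F, D

A, C and E have no prerequisites; A has the earlier label, so A is first.
C and E are both available; C has the earlier label → C.
Next only E has its prerequisites met → E.
Ready: B and F. B has the earlier label → B.
F needed A, C and E, now all done → F.
D is the only step now ready → D.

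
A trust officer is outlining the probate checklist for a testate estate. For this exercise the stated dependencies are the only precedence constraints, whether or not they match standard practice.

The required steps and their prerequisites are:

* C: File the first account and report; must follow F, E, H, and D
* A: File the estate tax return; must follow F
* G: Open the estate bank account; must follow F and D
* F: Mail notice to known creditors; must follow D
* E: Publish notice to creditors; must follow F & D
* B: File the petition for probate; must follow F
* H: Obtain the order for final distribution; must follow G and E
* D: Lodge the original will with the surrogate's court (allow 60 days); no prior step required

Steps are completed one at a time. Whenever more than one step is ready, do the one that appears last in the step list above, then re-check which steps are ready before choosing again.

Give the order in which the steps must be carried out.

D → F → B → E → G → H → A → C

Only D has no prerequisites, so it is first.
That leaves F as the only ready step → F.
B, E, G and A are all available; B is listed later → B.
E, G and A are all available; E is listed later → E.
G and A are both available; G is listed later → G.
H now also ready, so the ready set is {H, A}; H is listed later → H.
A and C are both available; A is listed later → A.
C is the only step now ready → C.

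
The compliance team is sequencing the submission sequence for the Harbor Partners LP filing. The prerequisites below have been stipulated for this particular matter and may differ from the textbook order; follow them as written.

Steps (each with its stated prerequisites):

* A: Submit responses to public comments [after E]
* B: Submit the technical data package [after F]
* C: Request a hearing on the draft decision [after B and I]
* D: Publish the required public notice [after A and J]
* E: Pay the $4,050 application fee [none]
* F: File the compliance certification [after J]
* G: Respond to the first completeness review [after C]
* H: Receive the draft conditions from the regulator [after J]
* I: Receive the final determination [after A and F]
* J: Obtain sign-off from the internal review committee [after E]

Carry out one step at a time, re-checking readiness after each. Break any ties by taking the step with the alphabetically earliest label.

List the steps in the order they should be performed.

E → A → J → D → F → B → H → I → C → G

Only E has no prerequisites, so it is first.
A and J are both available; A has the earlier label → A.
J needed E, now all done → J.
Ready: D, F and H. D has the earlier label → D.
Ready: F and H. F has the earlier label → F.
B and I now also ready, so the ready set is {B, H, I}; B has the earlier label → B.
H and I are both available; H has the earlier label → H.
That leaves I as the only ready step → I.
That leaves C as the only ready step → C.
Next only G has its prerequisites met → G.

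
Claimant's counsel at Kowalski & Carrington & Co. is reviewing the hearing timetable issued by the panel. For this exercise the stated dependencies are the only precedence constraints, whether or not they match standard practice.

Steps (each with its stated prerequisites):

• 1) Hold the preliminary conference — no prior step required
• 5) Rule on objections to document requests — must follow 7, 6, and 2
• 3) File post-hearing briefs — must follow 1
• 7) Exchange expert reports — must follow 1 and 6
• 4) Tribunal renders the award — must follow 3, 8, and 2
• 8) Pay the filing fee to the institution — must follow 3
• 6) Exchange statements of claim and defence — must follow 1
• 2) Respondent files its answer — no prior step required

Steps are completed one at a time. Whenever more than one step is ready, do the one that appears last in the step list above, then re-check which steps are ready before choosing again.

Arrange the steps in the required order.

2 and 1 have no prerequisites; 2 is listed later, so 2 is first.
Next only 1 has its prerequisites met → 1.
Now 6 and 3 have their prerequisites met. 6 is listed later, so 6 next.
7 now also ready, so the ready set is {7, 3}; 7 is listed later → 7.
3 and 5 are both available; 3 is listed later → 3.
8 now also ready, so the ready set is {8, 5}; 8 is listed later → 8.
4 and 5 are both available; 4 is listed later → 4.
5 is the only step now ready → 5.

2, 1, 6, 7, 3, 8, 4, 5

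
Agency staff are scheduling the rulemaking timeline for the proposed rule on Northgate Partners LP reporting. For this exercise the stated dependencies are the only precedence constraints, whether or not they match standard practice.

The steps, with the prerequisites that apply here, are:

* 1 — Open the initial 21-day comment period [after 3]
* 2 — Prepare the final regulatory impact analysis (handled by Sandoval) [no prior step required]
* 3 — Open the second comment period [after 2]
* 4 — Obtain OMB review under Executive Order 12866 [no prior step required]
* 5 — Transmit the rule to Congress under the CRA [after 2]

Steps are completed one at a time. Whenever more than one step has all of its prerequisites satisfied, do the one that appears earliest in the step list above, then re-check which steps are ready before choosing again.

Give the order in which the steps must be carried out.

2 → 3 → 1 → 4 → 5

Nothing is required for 2 and 4. 2 is listed earlier → 2 first.
3 and 5 now also ready, so the ready set is {3, 4, 5}; 3 is listed earlier → 3.
1, 4 and 5 are all available; 1 is listed earlier → 1.
Now 4 and 5 have their prerequisites met. 4 is listed earlier, so 4 next.
5 needed 2, now all done → 5.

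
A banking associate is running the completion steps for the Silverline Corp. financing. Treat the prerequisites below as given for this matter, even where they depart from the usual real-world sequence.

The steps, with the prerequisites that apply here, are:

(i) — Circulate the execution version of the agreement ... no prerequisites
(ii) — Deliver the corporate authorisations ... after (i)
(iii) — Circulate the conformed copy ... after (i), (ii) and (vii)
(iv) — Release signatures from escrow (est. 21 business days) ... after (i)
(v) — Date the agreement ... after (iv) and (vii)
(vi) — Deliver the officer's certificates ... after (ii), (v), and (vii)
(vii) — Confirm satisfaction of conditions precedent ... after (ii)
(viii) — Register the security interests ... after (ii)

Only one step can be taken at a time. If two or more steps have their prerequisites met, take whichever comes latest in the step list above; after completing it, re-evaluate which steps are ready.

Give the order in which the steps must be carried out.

(i), (iv), (ii), (viii), (vii), (v), (vi), (iii)

(i) is the only step with nothing outstanding, so it goes first.
Ready: (iv) and (ii). (iv) is listed later → (iv).
(ii) needed (i), now all done → (ii).
Ready: (viii) and (vii). (viii) is listed later → (viii).
(vii) needed (ii), now all done → (vii).
Ready: (v) and (iii). (v) is listed later → (v).
(vi) now also ready, so the ready set is {(vi), (iii)}; (vi) is listed later → (vi).
(iii) needed (vii), (ii) and (i), now all done → (iii).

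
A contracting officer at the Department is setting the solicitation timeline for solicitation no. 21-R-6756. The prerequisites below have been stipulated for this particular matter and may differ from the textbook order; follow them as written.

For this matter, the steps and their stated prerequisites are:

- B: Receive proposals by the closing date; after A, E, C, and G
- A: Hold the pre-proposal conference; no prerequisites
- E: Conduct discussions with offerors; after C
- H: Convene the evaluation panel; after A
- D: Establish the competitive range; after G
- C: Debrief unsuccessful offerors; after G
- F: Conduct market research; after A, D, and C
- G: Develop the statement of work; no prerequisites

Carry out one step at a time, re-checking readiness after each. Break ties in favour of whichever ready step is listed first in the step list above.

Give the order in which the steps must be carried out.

A H G D C E B F

Nothing is required for A and G. A is listed earlier → A first.
Now H and G have their prerequisites met. H is listed earlier, so H next.
Next only G has its prerequisites met → G.
Now D and C have their prerequisites met. D is listed earlier, so D next.
C needed G, now all done → C.
Now E and F have their prerequisites met. E is listed earlier, so E next.
Ready: B and F. B is listed earlier → B.
That leaves F as the only ready step → F.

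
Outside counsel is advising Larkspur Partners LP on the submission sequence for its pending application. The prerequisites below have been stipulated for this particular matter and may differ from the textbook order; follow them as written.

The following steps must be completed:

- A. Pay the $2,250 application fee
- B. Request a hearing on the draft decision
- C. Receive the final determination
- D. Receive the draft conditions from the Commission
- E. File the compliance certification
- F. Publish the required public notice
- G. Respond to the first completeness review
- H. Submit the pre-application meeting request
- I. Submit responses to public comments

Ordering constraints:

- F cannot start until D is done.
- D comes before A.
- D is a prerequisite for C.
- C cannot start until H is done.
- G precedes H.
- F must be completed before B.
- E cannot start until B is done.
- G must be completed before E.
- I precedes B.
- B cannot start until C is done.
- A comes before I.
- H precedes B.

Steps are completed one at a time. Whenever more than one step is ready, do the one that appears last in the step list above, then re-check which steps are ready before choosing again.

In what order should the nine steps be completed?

G, H, D, F, C, A, I, B, E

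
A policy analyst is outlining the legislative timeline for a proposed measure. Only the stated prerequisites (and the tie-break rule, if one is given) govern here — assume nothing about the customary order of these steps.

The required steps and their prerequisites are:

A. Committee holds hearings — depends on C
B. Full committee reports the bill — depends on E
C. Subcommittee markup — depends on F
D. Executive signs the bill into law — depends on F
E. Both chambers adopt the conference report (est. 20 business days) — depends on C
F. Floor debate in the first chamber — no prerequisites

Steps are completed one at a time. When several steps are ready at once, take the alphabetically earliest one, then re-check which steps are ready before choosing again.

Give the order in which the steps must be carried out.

F, C, A, D, E, B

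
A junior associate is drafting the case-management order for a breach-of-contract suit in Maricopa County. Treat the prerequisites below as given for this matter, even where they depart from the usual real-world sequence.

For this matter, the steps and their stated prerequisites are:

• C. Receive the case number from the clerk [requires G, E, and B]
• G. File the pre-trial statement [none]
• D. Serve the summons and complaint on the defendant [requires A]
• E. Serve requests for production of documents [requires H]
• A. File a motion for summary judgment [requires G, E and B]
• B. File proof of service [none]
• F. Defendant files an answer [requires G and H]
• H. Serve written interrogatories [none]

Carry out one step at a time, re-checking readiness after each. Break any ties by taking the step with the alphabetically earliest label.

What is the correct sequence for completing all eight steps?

B → G → H → E → A → C → D → F

Nothing is required for B, G and H. B has the earlier label → B first.
Now G and H have their prerequisites met. G has the earlier label, so G next.
That leaves H as the only ready step → H.
Now E and F have their prerequisites met. E has the earlier label, so E next.
Now A, C and F have their prerequisites met. A has the earlier label, so A next.
C, D and F are all available; C has the earlier label → C.
D and F are both available; D has the earlier label → D.
F is the only step now ready → F.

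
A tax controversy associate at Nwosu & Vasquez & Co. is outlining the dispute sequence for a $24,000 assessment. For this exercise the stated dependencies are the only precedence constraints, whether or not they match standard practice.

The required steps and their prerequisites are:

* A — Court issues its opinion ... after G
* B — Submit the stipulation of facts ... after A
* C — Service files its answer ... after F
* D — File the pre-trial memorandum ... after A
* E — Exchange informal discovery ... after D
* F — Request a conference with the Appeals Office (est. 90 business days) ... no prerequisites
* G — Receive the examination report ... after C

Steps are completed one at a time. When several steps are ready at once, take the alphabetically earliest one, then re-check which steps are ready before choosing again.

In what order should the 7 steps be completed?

Only F has no prerequisites, so it is first.
C needed F, now all done → C.
G is the only step now ready → G.
A needed G, now all done → A.
B and D are both available; B has the earlier label → B.
That leaves D as the only ready step → D.
That leaves E as the only ready step → E.

F, C, G, A, B, D, E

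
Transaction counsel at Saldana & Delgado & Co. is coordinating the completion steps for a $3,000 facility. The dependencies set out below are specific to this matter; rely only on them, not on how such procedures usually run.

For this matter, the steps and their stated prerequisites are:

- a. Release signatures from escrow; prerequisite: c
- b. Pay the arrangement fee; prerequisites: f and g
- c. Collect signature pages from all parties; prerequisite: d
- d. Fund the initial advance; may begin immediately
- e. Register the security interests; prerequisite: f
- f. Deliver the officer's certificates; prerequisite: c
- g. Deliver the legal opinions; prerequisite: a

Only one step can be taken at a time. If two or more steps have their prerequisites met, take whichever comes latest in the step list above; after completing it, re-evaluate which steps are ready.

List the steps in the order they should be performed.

d, c, f, e, a, g, b

d has no prerequisites → d first.
c is the only step now ready → c.
Ready: f and a. f is listed later → f.
Ready: e and a. e is listed later → e.
Next only a has its prerequisites met → a.
g is the only step now ready → g.
b needed g and f, now all done → b.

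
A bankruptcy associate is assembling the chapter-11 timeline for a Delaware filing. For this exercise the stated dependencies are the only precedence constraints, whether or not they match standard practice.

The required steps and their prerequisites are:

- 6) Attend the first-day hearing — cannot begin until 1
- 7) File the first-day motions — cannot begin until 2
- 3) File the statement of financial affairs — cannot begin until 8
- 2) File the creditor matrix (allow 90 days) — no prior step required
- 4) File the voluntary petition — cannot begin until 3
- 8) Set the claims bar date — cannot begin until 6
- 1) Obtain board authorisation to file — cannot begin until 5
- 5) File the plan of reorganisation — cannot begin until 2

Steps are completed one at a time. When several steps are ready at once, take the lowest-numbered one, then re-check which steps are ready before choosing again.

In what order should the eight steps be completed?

2 has no prerequisites → 2 first.
Ready: 5 and 7. 5 has the earlier label → 5.
Ready: 1 and 7. 1 has the earlier label → 1.
6 now also ready, so the ready set is {6, 7}; 6 has the earlier label → 6.
8 now also ready, so the ready set is {7, 8}; 7 has the earlier label → 7.
8 needed 6, now all done → 8.
Next only 3 has its prerequisites met → 3.
Next only 4 has its prerequisites met → 4.

2 → 5 → 1 → 6 → 7 → 8 → 3 → 4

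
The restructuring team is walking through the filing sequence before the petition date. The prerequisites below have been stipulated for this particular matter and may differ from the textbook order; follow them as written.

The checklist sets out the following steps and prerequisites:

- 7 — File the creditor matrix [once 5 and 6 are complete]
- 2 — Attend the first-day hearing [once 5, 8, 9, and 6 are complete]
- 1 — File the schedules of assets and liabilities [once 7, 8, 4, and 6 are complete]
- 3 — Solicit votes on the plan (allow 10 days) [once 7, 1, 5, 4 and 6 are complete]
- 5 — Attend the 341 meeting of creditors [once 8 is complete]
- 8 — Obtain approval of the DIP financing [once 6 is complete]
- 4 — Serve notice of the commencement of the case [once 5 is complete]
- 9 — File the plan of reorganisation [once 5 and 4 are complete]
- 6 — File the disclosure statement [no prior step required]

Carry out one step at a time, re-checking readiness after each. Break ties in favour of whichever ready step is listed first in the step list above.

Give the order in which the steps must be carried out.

6 8 5 7 4 1 3 9 2

6 is the only step with nothing outstanding, so it goes first.
That leaves 8 as the only ready step → 8.
5 needed 8, now all done → 5.
Ready: 7 and 4. 7 is listed earlier → 7.
That leaves 4 as the only ready step → 4.
1 and 9 are both available; 1 is listed earlier → 1.
Now 3 and 9 have their prerequisites met. 3 is listed earlier, so 3 next.
That leaves 9 as the only ready step → 9.
2 needed 5, 8, 9 and 6, now all done → 2.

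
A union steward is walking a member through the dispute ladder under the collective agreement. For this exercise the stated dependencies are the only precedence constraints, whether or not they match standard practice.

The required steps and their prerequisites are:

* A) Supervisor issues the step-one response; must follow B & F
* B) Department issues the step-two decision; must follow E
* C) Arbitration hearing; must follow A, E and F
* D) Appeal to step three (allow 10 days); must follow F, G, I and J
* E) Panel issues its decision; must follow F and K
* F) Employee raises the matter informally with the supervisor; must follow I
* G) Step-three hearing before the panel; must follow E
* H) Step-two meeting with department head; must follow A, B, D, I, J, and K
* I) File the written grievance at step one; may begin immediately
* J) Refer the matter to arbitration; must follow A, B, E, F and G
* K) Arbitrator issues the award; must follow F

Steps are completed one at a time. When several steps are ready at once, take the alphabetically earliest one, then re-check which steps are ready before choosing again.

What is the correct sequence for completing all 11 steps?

I F K E B A C G J D H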